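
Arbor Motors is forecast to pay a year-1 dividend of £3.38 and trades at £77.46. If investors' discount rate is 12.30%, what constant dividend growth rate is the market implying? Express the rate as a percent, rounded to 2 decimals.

From P₀ = D₁/(r − g), the implied growth is g = r − D₁/P₀.
g = 0.123 − 3.38/77.46 = 0.123 − 0.04364 = 0.07936

7.94%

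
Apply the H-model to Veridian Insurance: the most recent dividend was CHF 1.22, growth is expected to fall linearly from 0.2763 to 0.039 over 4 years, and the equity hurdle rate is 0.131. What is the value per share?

H-model: P₀ = D₀[(1+g_L) + H(g_S−g_L)]/(r−g_L), with H = 4/2 = 2.
P₀ = 1.22 × [(1+0.039) + 2×(0.2763−0.039)] / (0.131−0.039)
   = 1.22 × 1.5136 / 0.092 = 20.0717

CHF 20.07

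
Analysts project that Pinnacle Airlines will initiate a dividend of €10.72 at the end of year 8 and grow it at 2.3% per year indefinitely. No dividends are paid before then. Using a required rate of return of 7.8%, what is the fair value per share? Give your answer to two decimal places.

Deferred-dividend DDM. At t=7 the remaining stream is a growing perpetuity with first payment D_8 = 10.72.
V_7 = D_8/(r−g) = 10.72/(0.078−0.023) = 194.9091
P₀ = V_7/(1+r)^7 = 194.9091/(1+0.078)^7 = 115.2128

€115.21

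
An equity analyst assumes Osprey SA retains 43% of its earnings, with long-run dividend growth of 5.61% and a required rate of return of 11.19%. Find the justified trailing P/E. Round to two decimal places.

Payout ratio b = 1 − 0.43 = 0.57.
Justified trailing P/E = b(1+g)/(r−g) = 0.57×(1+0.0561)/(0.1119−0.0561) = 10.7881

10.79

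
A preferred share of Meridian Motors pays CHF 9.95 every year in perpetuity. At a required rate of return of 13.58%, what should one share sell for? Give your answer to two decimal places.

CHF 73.27

Zero-growth DDM (perpetuity): P₀ = D/r = 9.95 / 0.1358 = 73.2695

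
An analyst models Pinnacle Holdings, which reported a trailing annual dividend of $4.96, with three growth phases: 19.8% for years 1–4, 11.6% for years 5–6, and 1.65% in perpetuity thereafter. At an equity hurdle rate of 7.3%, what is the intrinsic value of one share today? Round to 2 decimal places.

$192.69

Three-stage DDM. Project D₁…D_6; terminal Gordon value at t=6 with g = 0.0165; discount at r = 0.073.
D_1 = 5.9421
D_2 = 7.1186
D_3 = 8.5281
D_4 = 10.2167
D_5 = 11.4018
D_6 = 12.7244
TV_6 = 12.9344/(0.073−0.0165) = 228.9266
P₀ = Σ Dₜ/(1+r)ᵗ + TV_6/(1+r)^6 = 192.6876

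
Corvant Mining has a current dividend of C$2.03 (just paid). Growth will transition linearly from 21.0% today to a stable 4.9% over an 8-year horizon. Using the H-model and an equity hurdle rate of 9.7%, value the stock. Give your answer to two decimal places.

C$71.60

H-model: P₀ = D₀[(1+g_L) + H(g_S−g_L)]/(r−g_L), with H = 8/2 = 4.
P₀ = 2.03 × [(1+0.049) + 4×(0.21−0.049)] / (0.097−0.049)
   = 2.03 × 1.6930 / 0.048 = 71.5998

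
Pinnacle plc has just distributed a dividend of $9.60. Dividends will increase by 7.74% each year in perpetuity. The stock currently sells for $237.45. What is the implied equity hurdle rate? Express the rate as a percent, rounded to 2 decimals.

12.10%

Rearranging the constant-growth DDM: r = D₁/P₀ + g.
D₁ = 9.60 × (1 + 0.0774) = 10.3430.
r = 10.3430 / 237.45 + 0.0774 = 0.04356 + 0.0774 = 0.12096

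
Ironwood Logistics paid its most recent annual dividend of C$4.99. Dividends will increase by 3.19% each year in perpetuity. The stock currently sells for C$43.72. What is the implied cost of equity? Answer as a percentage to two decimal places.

14.97%

Rearranging the constant-growth DDM: r = D₁/P₀ + g.
D₁ = 4.99 × (1 + 0.0319) = 5.1492.
r = 5.1492 / 43.72 + 0.0319 = 0.11778 + 0.0319 = 0.14968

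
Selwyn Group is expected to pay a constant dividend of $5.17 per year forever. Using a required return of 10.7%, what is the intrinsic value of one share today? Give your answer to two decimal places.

Zero-growth DDM (perpetuity): P₀ = D/r = 5.17 / 0.107 = 48.3178

$48.32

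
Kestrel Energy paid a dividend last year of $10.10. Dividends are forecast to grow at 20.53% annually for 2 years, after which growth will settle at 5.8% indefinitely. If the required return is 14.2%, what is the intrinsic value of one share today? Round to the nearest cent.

$163.62

Two-stage DDM. Project D₁…D_2 at 0.2053, terminal growth 0.058, discount at r = 0.142.
D_1 = 12.1735
D_2 = 14.6728
Terminal value at t=2: TV = D_3/(r−g) = 15.5238/(0.142−0.058) = 184.8069
P₀ = 12.1735/(1+0.142)^1 + 14.6728/(1+0.142)^2 + 184.8069/(1+0.142)^2 = 163.6158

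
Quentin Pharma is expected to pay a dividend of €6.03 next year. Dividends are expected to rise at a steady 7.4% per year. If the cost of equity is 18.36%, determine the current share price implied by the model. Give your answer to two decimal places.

Gordon growth model: P₀ = D₁/(r − g), with D₁ = 6.03 given directly.
P₀ = 6.0300 / (0.1836 − 0.074) = 6.0300 / 0.1096 = 55.0182

€55.02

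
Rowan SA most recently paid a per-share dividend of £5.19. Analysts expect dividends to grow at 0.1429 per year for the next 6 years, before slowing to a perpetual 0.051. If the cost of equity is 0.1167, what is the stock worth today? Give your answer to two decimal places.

Two-stage DDM. Project D₁…D_6 at 0.1429, terminal growth 0.051, discount at r = 0.1167.
D_1 = 5.9317
D_2 = 6.7793
D_3 = 7.7480
D_4 = 8.8552
D_5 = 10.1207
D_6 = 11.5669
Terminal value at t=6: TV = D_7/(r−g) = 12.1568/(0.1167−0.051) = 185.0351
P₀ = 5.9317/(1+0.1167)^1 + 6.7793/(1+0.1167)^2 + 7.7480/(1+0.1167)^3 + 8.8552/(1+0.1167)^4 + 10.1207/(1+0.1167)^5 + 11.5669/(1+0.1167)^6 + 185.0351/(1+0.1167)^6 = 129.2185

£129.22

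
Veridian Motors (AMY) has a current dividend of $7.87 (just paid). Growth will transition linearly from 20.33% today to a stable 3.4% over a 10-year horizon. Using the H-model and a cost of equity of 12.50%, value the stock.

H-model: P₀ = D₀[(1+g_L) + H(g_S−g_L)]/(r−g_L), with H = 10/2 = 5.
P₀ = 7.87 × [(1+0.034) + 5×(0.2033−0.034)] / (0.125−0.034)
   = 7.87 × 1.8805 / 0.091 = 162.6323

$162.63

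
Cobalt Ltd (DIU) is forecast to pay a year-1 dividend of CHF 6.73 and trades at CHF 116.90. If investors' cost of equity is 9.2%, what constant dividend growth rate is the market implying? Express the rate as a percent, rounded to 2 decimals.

From P₀ = D₁/(r − g), the implied growth is g = r − D₁/P₀.
g = 0.092 − 6.73/116.90 = 0.092 − 0.05757 = 0.03443

3.44%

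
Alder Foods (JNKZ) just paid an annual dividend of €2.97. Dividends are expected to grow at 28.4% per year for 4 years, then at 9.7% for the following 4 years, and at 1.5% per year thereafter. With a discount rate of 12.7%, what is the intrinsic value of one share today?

Three-stage DDM. Project D₁…D_8; terminal Gordon value at t=8 with g = 0.015; discount at r = 0.127.
D_1 = 3.8135
D_2 = 4.8965
D_3 = 6.2871
D_4 = 8.0727
D_5 = 8.8557
D_6 = 9.7147
D_7 = 10.6570
D_8 = 11.6908
TV_8 = 11.8661/(0.127−0.015) = 105.9476
P₀ = Σ Dₜ/(1+r)ᵗ + TV_8/(1+r)^8 = 76.0641

€76.06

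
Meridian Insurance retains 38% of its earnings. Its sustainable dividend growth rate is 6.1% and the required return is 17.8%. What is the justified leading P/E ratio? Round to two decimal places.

5.30

Payout ratio b = 1 − 0.38 = 0.62.
Justified leading P/E = b/(r−g) = 0.62/(0.178−0.061) = 5.2991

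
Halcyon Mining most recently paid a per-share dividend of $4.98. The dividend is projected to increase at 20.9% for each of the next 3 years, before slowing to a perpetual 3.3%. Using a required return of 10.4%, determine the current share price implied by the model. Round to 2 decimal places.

$113.12

Two-stage DDM. Project D₁…D_3 at 0.209, terminal growth 0.033, discount at r = 0.104.
D_1 = 6.0208
D_2 = 7.2792
D_3 = 8.8005
Terminal value at t=3: TV = D_4/(r−g) = 9.0909/(0.104−0.033) = 128.0413
P₀ = 6.0208/(1+0.104)^1 + 7.2792/(1+0.104)^2 + 8.8005/(1+0.104)^3 + 128.0413/(1+0.104)^3 = 113.1238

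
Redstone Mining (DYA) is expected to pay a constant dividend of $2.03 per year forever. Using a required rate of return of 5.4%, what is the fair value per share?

Zero-growth DDM (perpetuity): P₀ = D/r = 2.03 / 0.054 = 37.5926

$37.59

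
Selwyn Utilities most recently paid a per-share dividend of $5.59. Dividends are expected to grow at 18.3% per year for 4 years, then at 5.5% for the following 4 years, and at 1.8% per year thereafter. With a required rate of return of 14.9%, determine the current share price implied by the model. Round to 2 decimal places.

Three-stage DDM. Project D₁…D_8; terminal Gordon value at t=8 with g = 0.018; discount at r = 0.149.
D_1 = 6.6130
D_2 = 7.8231
D_3 = 9.2548
D_4 = 10.9484
D_5 = 11.5506
D_6 = 12.1858
D_7 = 12.8561
D_8 = 13.5632
TV_8 = 13.8073/(0.149−0.018) = 105.3991
P₀ = Σ Dₜ/(1+r)ᵗ + TV_8/(1+r)^8 = 79.1505

$79.15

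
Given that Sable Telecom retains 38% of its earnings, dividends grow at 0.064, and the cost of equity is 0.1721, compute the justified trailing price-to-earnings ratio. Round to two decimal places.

6.10

Payout ratio b = 1 − 0.38 = 0.62.
Justified trailing P/E = b(1+g)/(r−g) = 0.62×(1+0.064)/(0.1721−0.064) = 6.1025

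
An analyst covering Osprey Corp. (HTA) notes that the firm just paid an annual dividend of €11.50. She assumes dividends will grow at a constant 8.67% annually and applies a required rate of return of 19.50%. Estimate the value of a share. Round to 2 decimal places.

€115.39

Gordon growth model: P₀ = D₁/(r − g). D₁ = 11.50 × (1 + 0.0867) = 12.4970.
P₀ = 12.4970 / (0.195 − 0.0867) = 12.4970 / 0.1083 = 115.3929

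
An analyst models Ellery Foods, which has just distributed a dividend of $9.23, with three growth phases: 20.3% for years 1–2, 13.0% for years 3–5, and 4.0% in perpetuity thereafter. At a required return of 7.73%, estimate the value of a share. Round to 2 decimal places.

$430.18

Three-stage DDM. Project D₁…D_5; terminal Gordon value at t=5 with g = 0.04; discount at r = 0.0773.
D_1 = 11.1037
D_2 = 13.3577
D_3 = 15.0942
D_4 = 17.0565
D_5 = 19.2738
TV_5 = 20.0448/(0.0773−0.04) = 537.3940
P₀ = Σ Dₜ/(1+r)ᵗ + TV_5/(1+r)^5 = 430.1826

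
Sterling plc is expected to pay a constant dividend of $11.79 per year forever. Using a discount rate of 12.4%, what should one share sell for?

$95.08

Zero-growth DDM (perpetuity): P₀ = D/r = 11.79 / 0.124 = 95.0806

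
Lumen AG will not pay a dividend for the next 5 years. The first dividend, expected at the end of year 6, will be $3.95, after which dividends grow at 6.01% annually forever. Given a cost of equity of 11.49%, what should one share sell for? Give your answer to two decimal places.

$41.84

Deferred-dividend DDM. At t=5 the remaining stream is a growing perpetuity with first payment D_6 = 3.95.
V_5 = D_6/(r−g) = 3.95/(0.1149−0.0601) = 72.0803
P₀ = V_5/(1+r)^5 = 72.0803/(1+0.1149)^5 = 41.8444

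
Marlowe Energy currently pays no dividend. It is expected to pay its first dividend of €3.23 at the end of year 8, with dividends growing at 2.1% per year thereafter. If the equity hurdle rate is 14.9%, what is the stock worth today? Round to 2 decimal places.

€9.54

Deferred-dividend DDM. At t=7 the remaining stream is a growing perpetuity with first payment D_8 = 3.23.
V_7 = D_8/(r−g) = 3.23/(0.149−0.021) = 25.2344
P₀ = V_7/(1+r)^7 = 25.2344/(1+0.149)^7 = 9.5445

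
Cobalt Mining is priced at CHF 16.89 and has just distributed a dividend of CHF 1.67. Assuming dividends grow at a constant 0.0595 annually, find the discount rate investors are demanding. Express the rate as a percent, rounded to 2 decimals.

16.43%

Rearranging the constant-growth DDM: r = D₁/P₀ + g.
D₁ = 1.67 × (1 + 0.0595) = 1.7694.
r = 1.7694 / 16.89 + 0.0595 = 0.10476 + 0.0595 = 0.16426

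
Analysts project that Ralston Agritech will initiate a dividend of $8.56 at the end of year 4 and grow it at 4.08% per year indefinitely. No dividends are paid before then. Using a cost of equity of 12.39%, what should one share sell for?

$72.56

Deferred-dividend DDM. At t=3 the remaining stream is a growing perpetuity with first payment D_4 = 8.56.
V_3 = D_4/(r−g) = 8.56/(0.1239−0.0408) = 103.0084
P₀ = V_3/(1+r)^3 = 103.0084/(1+0.1239)^3 = 72.5587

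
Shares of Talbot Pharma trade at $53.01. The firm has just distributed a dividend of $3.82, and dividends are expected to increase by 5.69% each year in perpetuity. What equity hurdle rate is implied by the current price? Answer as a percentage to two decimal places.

13.31%

Rearranging the constant-growth DDM: r = D₁/P₀ + g.
D₁ = 3.82 × (1 + 0.0569) = 4.0374.
r = 4.0374 / 53.01 + 0.0569 = 0.07616 + 0.0569 = 0.13306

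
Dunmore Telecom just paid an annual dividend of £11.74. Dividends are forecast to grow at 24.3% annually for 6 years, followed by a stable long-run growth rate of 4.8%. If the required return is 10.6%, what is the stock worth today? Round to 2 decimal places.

£535.59

Two-stage DDM. Project D₁…D_6 at 0.243, terminal growth 0.048, discount at r = 0.106.
D_1 = 14.5928
D_2 = 18.1389
D_3 = 22.5466
D_4 = 28.0255
D_5 = 34.8356
D_6 = 43.3007
Terminal value at t=6: TV = D_7/(r−g) = 45.3791/(0.106−0.048) = 782.3988
P₀ = 14.5928/(1+0.106)^1 + 18.1389/(1+0.106)^2 + 22.5466/(1+0.106)^3 + 28.0255/(1+0.106)^4 + 34.8356/(1+0.106)^5 + 43.3007/(1+0.106)^6 + 782.3988/(1+0.106)^6 = 535.5869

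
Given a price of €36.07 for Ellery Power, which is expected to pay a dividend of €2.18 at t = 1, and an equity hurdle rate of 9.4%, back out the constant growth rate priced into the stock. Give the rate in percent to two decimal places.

3.36%

From P₀ = D₁/(r − g), the implied growth is g = r − D₁/P₀.
g = 0.094 − 2.18/36.07 = 0.094 − 0.06044 = 0.03356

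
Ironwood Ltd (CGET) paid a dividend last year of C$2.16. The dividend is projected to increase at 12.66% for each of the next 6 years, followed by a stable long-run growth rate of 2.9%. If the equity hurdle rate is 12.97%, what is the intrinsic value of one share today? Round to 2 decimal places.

C$34.55

Two-stage DDM. Project D₁…D_6 at 0.1266, terminal growth 0.029, discount at r = 0.1297.
D_1 = 2.4335
D_2 = 2.7415
D_3 = 3.0886
D_4 = 3.4796
D_5 = 3.9201
D_6 = 4.4164
Terminal value at t=6: TV = D_7/(r−g) = 4.5445/(0.1297−0.029) = 45.1293
P₀ = 2.4335/(1+0.1297)^1 + 2.7415/(1+0.1297)^2 + 3.0886/(1+0.1297)^3 + 3.4796/(1+0.1297)^4 + 3.9201/(1+0.1297)^5 + 4.4164/(1+0.1297)^6 + 45.1293/(1+0.1297)^6 = 34.5471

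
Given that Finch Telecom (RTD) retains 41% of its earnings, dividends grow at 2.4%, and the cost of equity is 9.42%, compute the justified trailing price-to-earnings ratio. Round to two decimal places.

8.61

Payout ratio b = 1 − 0.41 = 0.59.
Justified trailing P/E = b(1+g)/(r−g) = 0.59×(1+0.024)/(0.0942−0.024) = 8.6063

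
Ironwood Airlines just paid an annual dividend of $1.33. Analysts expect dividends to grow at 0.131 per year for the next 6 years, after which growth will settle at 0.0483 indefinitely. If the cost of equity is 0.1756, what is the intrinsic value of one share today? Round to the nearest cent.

$15.67

Two-stage DDM. Project D₁…D_6 at 0.131, terminal growth 0.0483, discount at r = 0.1756.
D_1 = 1.5042
D_2 = 1.7013
D_3 = 1.9242
D_4 = 2.1762
D_5 = 2.4613
D_6 = 2.7837
Terminal value at t=6: TV = D_7/(r−g) = 2.9182/(0.1756−0.0483) = 22.9237
P₀ = 1.5042/(1+0.1756)^1 + 1.7013/(1+0.1756)^2 + 1.9242/(1+0.1756)^3 + 2.1762/(1+0.1756)^4 + 2.4613/(1+0.1756)^5 + 2.7837/(1+0.1756)^6 + 22.9237/(1+0.1756)^6 = 15.6690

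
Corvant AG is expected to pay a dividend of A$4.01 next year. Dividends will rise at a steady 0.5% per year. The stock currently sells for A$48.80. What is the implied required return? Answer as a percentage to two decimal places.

8.72%

Rearranging the constant-growth DDM: r = D₁/P₀ + g.
r = 4.0100 / 48.80 + 0.005 = 0.08217 + 0.005 = 0.08717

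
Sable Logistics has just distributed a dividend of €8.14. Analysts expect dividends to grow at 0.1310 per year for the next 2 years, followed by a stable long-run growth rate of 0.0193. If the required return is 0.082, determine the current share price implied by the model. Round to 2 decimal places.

Two-stage DDM. Project D₁…D_2 at 0.131, terminal growth 0.0193, discount at r = 0.082.
D_1 = 9.2063
D_2 = 10.4124
Terminal value at t=2: TV = D_3/(r−g) = 10.6133/(0.082−0.0193) = 169.2716
P₀ = 9.2063/(1+0.082)^1 + 10.4124/(1+0.082)^2 + 169.2716/(1+0.082)^2 = 161.9897

€161.99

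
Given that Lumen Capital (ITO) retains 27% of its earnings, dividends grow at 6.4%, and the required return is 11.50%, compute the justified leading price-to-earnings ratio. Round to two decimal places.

14.31

Payout ratio b = 1 − 0.27 = 0.73.
Justified leading P/E = b/(r−g) = 0.73/(0.115−0.064) = 14.3137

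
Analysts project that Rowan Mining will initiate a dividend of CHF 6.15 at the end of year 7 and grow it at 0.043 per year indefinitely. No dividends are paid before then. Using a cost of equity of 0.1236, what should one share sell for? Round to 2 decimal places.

Deferred-dividend DDM. At t=6 the remaining stream is a growing perpetuity with first payment D_7 = 6.15.
V_6 = D_7/(r−g) = 6.15/(0.1236−0.043) = 76.3027
P₀ = V_6/(1+r)^6 = 76.3027/(1+0.1236)^6 = 37.9201

CHF 37.92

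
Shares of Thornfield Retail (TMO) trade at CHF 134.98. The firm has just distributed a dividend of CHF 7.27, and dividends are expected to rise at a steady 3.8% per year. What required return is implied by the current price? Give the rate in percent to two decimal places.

Rearranging the constant-growth DDM: r = D₁/P₀ + g.
D₁ = 7.27 × (1 + 0.038) = 7.5463.
r = 7.5463 / 134.98 + 0.038 = 0.05591 + 0.038 = 0.09391

9.39%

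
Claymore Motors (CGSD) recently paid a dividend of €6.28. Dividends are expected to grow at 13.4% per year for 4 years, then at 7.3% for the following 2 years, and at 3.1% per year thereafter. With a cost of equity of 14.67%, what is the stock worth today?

€82.18

Three-stage DDM. Project D₁…D_6; terminal Gordon value at t=6 with g = 0.031; discount at r = 0.1467.
D_1 = 7.1215
D_2 = 8.0758
D_3 = 9.1580
D_4 = 10.3851
D_5 = 11.1432
D_6 = 11.9567
TV_6 = 12.3274/(0.1467−0.031) = 106.5459
P₀ = Σ Dₜ/(1+r)ᵗ + TV_6/(1+r)^6 = 82.1754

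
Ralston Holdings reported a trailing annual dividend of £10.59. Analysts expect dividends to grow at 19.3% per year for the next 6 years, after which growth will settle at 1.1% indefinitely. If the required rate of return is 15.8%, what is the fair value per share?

Two-stage DDM. Project D₁…D_6 at 0.193, terminal growth 0.011, discount at r = 0.158.
D_1 = 12.6339
D_2 = 15.0722
D_3 = 17.9811
D_4 = 21.4515
D_5 = 25.5916
D_6 = 30.5308
Terminal value at t=6: TV = D_7/(r−g) = 30.8667/(0.158−0.011) = 209.9773
P₀ = 12.6339/(1+0.158)^1 + 15.0722/(1+0.158)^2 + 17.9811/(1+0.158)^3 + 21.4515/(1+0.158)^4 + 25.5916/(1+0.158)^5 + 30.5308/(1+0.158)^6 + 209.9773/(1+0.158)^6 = 157.6912

£157.69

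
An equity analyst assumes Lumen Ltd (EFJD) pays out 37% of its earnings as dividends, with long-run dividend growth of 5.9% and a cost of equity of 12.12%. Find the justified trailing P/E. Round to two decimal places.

Justified trailing P/E = b(1+g)/(r−g) = 0.37×(1+0.059)/(0.1212−0.059) = 6.2995

6.30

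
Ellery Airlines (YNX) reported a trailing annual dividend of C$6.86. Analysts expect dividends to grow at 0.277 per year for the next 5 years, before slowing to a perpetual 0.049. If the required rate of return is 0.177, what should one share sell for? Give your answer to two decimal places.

C$128.62

Two-stage DDM. Project D₁…D_5 at 0.277, terminal growth 0.049, discount at r = 0.177.
D_1 = 8.7602
D_2 = 11.1868
D_3 = 14.2855
D_4 = 18.2426
D_5 = 23.2959
Terminal value at t=5: TV = D_6/(r−g) = 24.4373/(0.177−0.049) = 190.9168
P₀ = 8.7602/(1+0.177)^1 + 11.1868/(1+0.177)^2 + 14.2855/(1+0.177)^3 + 18.2426/(1+0.177)^4 + 23.2959/(1+0.177)^5 + 190.9168/(1+0.177)^5 = 128.6187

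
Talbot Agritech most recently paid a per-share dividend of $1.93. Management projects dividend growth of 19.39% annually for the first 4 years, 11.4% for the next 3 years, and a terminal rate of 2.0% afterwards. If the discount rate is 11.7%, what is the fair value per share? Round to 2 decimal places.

$42.93

Three-stage DDM. Project D₁…D_7; terminal Gordon value at t=7 with g = 0.02; discount at r = 0.117.
D_1 = 2.3042
D_2 = 2.7510
D_3 = 3.2844
D_4 = 3.9213
D_5 = 4.3683
D_6 = 4.8663
D_7 = 5.4211
TV_7 = 5.5295/(0.117−0.02) = 57.0050
P₀ = Σ Dₜ/(1+r)ᵗ + TV_7/(1+r)^7 = 42.9345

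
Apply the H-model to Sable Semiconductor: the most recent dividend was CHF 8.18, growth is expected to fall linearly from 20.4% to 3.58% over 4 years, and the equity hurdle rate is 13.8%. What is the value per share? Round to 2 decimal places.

H-model: P₀ = D₀[(1+g_L) + H(g_S−g_L)]/(r−g_L), with H = 4/2 = 2.
P₀ = 8.18 × [(1+0.0358) + 2×(0.204−0.0358)] / (0.138−0.0358)
   = 8.18 × 1.3722 / 0.1022 = 109.8297

CHF 109.83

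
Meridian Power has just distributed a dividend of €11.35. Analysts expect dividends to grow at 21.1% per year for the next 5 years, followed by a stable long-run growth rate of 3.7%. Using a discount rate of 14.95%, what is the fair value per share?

Two-stage DDM. Project D₁…D_5 at 0.211, terminal growth 0.037, discount at r = 0.1495.
D_1 = 13.7448
D_2 = 16.6450
D_3 = 20.1571
D_4 = 24.4103
D_5 = 29.5608
Terminal value at t=5: TV = D_6/(r−g) = 30.6546/(0.1495−0.037) = 272.4851
P₀ = 13.7448/(1+0.1495)^1 + 16.6450/(1+0.1495)^2 + 20.1571/(1+0.1495)^3 + 24.4103/(1+0.1495)^4 + 29.5608/(1+0.1495)^5 + 272.4851/(1+0.1495)^5 = 202.3032

€202.30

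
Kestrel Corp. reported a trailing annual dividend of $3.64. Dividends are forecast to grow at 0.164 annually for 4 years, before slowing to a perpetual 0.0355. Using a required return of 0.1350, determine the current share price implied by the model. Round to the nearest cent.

$57.42

Two-stage DDM. Project D₁…D_4 at 0.164, terminal growth 0.0355, discount at r = 0.135.
D_1 = 4.2370
D_2 = 4.9318
D_3 = 5.7406
D_4 = 6.6821
Terminal value at t=4: TV = D_5/(r−g) = 6.9193/(0.135−0.0355) = 69.5409
P₀ = 4.2370/(1+0.135)^1 + 4.9318/(1+0.135)^2 + 5.7406/(1+0.135)^3 + 6.6821/(1+0.135)^4 + 69.5409/(1+0.135)^4 = 57.4182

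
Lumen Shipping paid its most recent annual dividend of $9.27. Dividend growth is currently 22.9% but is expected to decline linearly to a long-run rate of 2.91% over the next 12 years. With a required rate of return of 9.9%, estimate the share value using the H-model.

$295.54

H-model: P₀ = D₀[(1+g_L) + H(g_S−g_L)]/(r−g_L), with H = 12/2 = 6.
P₀ = 9.27 × [(1+0.0291) + 6×(0.229−0.0291)] / (0.099−0.0291)
   = 9.27 × 2.2285 / 0.0699 = 295.5393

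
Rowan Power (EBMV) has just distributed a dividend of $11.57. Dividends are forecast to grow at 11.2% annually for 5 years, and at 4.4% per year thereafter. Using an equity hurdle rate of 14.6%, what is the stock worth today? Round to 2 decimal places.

Two-stage DDM. Project D₁…D_5 at 0.112, terminal growth 0.044, discount at r = 0.146.
D_1 = 12.8658
D_2 = 14.3068
D_3 = 15.9092
D_4 = 17.6910
D_5 = 19.6724
Terminal value at t=5: TV = D_6/(r−g) = 20.5380/(0.146−0.044) = 201.3528
P₀ = 12.8658/(1+0.146)^1 + 14.3068/(1+0.146)^2 + 15.9092/(1+0.146)^3 + 17.6910/(1+0.146)^4 + 19.6724/(1+0.146)^5 + 201.3528/(1+0.146)^5 = 154.7675

$154.77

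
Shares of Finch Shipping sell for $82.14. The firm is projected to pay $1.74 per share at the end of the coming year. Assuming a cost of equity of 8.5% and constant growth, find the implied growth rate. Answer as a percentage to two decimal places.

From P₀ = D₁/(r − g), the implied growth is g = r − D₁/P₀.
g = 0.085 − 1.74/82.14 = 0.085 − 0.02118 = 0.06382

6.38%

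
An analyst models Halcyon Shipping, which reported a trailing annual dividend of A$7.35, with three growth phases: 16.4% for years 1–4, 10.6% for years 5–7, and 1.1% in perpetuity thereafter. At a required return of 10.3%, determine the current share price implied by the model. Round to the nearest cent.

A$162.19

Three-stage DDM. Project D₁…D_7; terminal Gordon value at t=7 with g = 0.011; discount at r = 0.103.
D_1 = 8.5554
D_2 = 9.9585
D_3 = 11.5917
D_4 = 13.4927
D_5 = 14.9229
D_6 = 16.5048
D_7 = 18.2543
TV_7 = 18.4551/(0.103−0.011) = 200.5986
P₀ = Σ Dₜ/(1+r)ᵗ + TV_7/(1+r)^7 = 162.1874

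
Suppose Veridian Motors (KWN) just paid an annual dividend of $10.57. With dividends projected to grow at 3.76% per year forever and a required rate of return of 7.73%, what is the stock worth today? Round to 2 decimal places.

Gordon growth model: P₀ = D₁/(r − g). D₁ = 10.57 × (1 + 0.0376) = 10.9674.
P₀ = 10.9674 / (0.0773 − 0.0376) = 10.9674 / 0.0397 = 276.2577

$276.26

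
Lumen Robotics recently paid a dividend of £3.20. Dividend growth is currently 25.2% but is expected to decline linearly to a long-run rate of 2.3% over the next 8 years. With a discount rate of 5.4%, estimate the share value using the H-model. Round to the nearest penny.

£200.15

H-model: P₀ = D₀[(1+g_L) + H(g_S−g_L)]/(r−g_L), with H = 8/2 = 4.
P₀ = 3.20 × [(1+0.023) + 4×(0.252−0.023)] / (0.054−0.023)
   = 3.20 × 1.9390 / 0.031 = 200.1548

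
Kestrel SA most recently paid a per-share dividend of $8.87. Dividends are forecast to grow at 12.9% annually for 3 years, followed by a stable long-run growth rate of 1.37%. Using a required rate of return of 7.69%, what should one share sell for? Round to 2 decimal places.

$193.20

Two-stage DDM. Project D₁…D_3 at 0.129, terminal growth 0.0137, discount at r = 0.0769.
D_1 = 10.0142
D_2 = 11.3061
D_3 = 12.7645
Terminal value at t=3: TV = D_4/(r−g) = 12.9394/(0.0769−0.0137) = 204.7377
P₀ = 10.0142/(1+0.0769)^1 + 11.3061/(1+0.0769)^2 + 12.7645/(1+0.0769)^3 + 204.7377/(1+0.0769)^3 = 193.2038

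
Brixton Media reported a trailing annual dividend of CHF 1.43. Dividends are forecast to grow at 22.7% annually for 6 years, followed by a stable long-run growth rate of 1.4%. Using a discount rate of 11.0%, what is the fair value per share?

CHF 39.92

Two-stage DDM. Project D₁…D_6 at 0.227, terminal growth 0.014, discount at r = 0.11.
D_1 = 1.7546
D_2 = 2.1529
D_3 = 2.6416
D_4 = 3.2413
D_5 = 3.9770
D_6 = 4.8798
Terminal value at t=6: TV = D_7/(r−g) = 4.9481/(0.11−0.014) = 51.5431
P₀ = 1.7546/(1+0.11)^1 + 2.1529/(1+0.11)^2 + 2.6416/(1+0.11)^3 + 3.2413/(1+0.11)^4 + 3.9770/(1+0.11)^5 + 4.8798/(1+0.11)^6 + 51.5431/(1+0.11)^6 = 39.9209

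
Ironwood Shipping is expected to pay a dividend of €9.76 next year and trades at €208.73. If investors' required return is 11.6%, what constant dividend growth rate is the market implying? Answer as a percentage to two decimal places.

6.92%

From P₀ = D₁/(r − g), the implied growth is g = r − D₁/P₀.
g = 0.116 − 9.76/208.73 = 0.116 − 0.04676 = 0.06924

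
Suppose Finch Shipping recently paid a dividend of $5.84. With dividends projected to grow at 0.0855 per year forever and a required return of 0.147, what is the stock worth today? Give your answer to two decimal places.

Gordon growth model: P₀ = D₁/(r − g). D₁ = 5.84 × (1 + 0.0855) = 6.3393.
P₀ = 6.3393 / (0.147 − 0.0855) = 6.3393 / 0.0615 = 103.0784

$103.08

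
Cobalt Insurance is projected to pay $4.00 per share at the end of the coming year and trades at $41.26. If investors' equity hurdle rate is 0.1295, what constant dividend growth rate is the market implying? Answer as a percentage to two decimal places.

From P₀ = D₁/(r − g), the implied growth is g = r − D₁/P₀.
g = 0.1295 − 4.00/41.26 = 0.1295 − 0.09695 = 0.03255

3.26%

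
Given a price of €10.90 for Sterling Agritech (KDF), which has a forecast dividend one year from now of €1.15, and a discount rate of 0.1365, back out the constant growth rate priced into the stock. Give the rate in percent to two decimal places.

3.10%

From P₀ = D₁/(r − g), the implied growth is g = r − D₁/P₀.
g = 0.1365 − 1.15/10.90 = 0.1365 − 0.10550 = 0.03100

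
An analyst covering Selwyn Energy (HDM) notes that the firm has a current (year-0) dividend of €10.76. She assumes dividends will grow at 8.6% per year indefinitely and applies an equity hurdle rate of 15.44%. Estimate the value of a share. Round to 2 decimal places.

Gordon growth model: P₀ = D₁/(r − g). D₁ = 10.76 × (1 + 0.086) = 11.6854.
P₀ = 11.6854 / (0.1544 − 0.086) = 11.6854 / 0.0684 = 170.8386

€170.84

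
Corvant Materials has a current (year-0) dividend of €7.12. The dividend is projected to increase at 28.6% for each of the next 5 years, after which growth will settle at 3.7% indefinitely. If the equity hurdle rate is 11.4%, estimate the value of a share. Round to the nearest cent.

€252.49

Two-stage DDM. Project D₁…D_5 at 0.286, terminal growth 0.037, discount at r = 0.114.
D_1 = 9.1563
D_2 = 11.7750
D_3 = 15.1427
D_4 = 19.4735
D_5 = 25.0429
Terminal value at t=5: TV = D_6/(r−g) = 25.9695/(0.114−0.037) = 337.2662
P₀ = 9.1563/(1+0.114)^1 + 11.7750/(1+0.114)^2 + 15.1427/(1+0.114)^3 + 19.4735/(1+0.114)^4 + 25.0429/(1+0.114)^5 + 337.2662/(1+0.114)^5 = 252.4859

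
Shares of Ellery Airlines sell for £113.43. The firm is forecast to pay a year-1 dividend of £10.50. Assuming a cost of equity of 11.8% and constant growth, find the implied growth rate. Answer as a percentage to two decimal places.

From P₀ = D₁/(r − g), the implied growth is g = r − D₁/P₀.
g = 0.118 − 10.50/113.43 = 0.118 − 0.09257 = 0.02543

2.54%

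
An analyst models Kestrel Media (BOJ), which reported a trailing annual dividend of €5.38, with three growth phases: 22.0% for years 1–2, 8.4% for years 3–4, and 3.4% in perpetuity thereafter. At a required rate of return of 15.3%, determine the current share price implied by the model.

€68.96

Three-stage DDM. Project D₁…D_4; terminal Gordon value at t=4 with g = 0.034; discount at r = 0.153.
D_1 = 6.5636
D_2 = 8.0076
D_3 = 8.6802
D_4 = 9.4094
TV_4 = 9.7293/(0.153−0.034) = 81.7587
P₀ = Σ Dₜ/(1+r)ᵗ + TV_4/(1+r)^4 = 68.9643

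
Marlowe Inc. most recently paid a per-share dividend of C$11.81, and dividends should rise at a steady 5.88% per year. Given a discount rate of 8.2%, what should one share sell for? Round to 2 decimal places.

C$538.98

Gordon growth model: P₀ = D₁/(r − g). D₁ = 11.81 × (1 + 0.0588) = 12.5044.
P₀ = 12.5044 / (0.082 − 0.0588) = 12.5044 / 0.0232 = 538.9840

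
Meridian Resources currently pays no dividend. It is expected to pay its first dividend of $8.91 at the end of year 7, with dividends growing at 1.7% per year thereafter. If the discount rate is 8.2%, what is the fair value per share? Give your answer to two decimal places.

Deferred-dividend DDM. At t=6 the remaining stream is a growing perpetuity with first payment D_7 = 8.91.
V_6 = D_7/(r−g) = 8.91/(0.082−0.017) = 137.0769
P₀ = V_6/(1+r)^6 = 137.0769/(1+0.082)^6 = 85.4281

$85.43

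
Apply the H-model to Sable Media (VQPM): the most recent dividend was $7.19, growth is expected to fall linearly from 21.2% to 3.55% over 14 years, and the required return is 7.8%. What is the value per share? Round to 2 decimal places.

H-model: P₀ = D₀[(1+g_L) + H(g_S−g_L)]/(r−g_L), with H = 14/2 = 7.
P₀ = 7.19 × [(1+0.0355) + 7×(0.212−0.0355)] / (0.078−0.0355)
   = 7.19 × 2.2710 / 0.0425 = 384.1998

$384.20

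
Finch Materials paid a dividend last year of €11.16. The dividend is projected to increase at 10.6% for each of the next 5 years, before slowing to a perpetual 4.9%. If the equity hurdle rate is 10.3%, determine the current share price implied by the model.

Two-stage DDM. Project D₁…D_5 at 0.106, terminal growth 0.049, discount at r = 0.103.
D_1 = 12.3430
D_2 = 13.6513
D_3 = 15.0984
D_4 = 16.6988
D_5 = 18.4688
Terminal value at t=5: TV = D_6/(r−g) = 19.3738/(0.103−0.049) = 358.7745
P₀ = 12.3430/(1+0.103)^1 + 13.6513/(1+0.103)^2 + 15.0984/(1+0.103)^3 + 16.6988/(1+0.103)^4 + 18.4688/(1+0.103)^5 + 358.7745/(1+0.103)^5 = 276.0146

€276.01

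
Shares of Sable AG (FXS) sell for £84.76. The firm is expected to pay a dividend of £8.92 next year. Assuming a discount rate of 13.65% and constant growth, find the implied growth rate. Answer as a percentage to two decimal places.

From P₀ = D₁/(r − g), the implied growth is g = r − D₁/P₀.
g = 0.1365 − 8.92/84.76 = 0.1365 − 0.10524 = 0.03126

3.13%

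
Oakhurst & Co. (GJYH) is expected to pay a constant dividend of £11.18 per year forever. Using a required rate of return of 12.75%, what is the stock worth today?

Zero-growth DDM (perpetuity): P₀ = D/r = 11.18 / 0.1275 = 87.6863

£87.69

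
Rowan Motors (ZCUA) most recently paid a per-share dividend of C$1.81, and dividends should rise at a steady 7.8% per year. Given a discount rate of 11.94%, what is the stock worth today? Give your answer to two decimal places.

Gordon growth model: P₀ = D₁/(r − g). D₁ = 1.81 × (1 + 0.078) = 1.9512.
P₀ = 1.9512 / (0.1194 − 0.078) = 1.9512 / 0.0414 = 47.1300

C$47.13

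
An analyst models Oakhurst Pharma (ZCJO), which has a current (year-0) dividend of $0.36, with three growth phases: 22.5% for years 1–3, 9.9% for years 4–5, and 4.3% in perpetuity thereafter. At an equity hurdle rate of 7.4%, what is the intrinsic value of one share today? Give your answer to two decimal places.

Three-stage DDM. Project D₁…D_5; terminal Gordon value at t=5 with g = 0.043; discount at r = 0.074.
D_1 = 0.4410
D_2 = 0.5402
D_3 = 0.6618
D_4 = 0.7273
D_5 = 0.7993
TV_5 = 0.8337/(0.074−0.043) = 26.8924
P₀ = Σ Dₜ/(1+r)ᵗ + TV_5/(1+r)^5 = 21.3386

$21.34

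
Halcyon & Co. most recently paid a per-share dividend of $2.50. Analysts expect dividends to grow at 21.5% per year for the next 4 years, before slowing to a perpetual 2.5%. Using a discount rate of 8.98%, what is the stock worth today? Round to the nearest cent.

$74.32

Two-stage DDM. Project D₁…D_4 at 0.215, terminal growth 0.025, discount at r = 0.0898.
D_1 = 3.0375
D_2 = 3.6906
D_3 = 4.4840
D_4 = 5.4481
Terminal value at t=4: TV = D_5/(r−g) = 5.5843/(0.0898−0.025) = 86.1775
P₀ = 3.0375/(1+0.0898)^1 + 3.6906/(1+0.0898)^2 + 4.4840/(1+0.0898)^3 + 5.4481/(1+0.0898)^4 + 86.1775/(1+0.0898)^4 = 74.3166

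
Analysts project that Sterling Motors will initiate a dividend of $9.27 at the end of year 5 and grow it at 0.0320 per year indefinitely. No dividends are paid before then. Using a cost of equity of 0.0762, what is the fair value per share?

$156.35

Deferred-dividend DDM. At t=4 the remaining stream is a growing perpetuity with first payment D_5 = 9.27.
V_4 = D_5/(r−g) = 9.27/(0.0762−0.032) = 209.7285
P₀ = V_4/(1+r)^4 = 209.7285/(1+0.0762)^4 = 156.3455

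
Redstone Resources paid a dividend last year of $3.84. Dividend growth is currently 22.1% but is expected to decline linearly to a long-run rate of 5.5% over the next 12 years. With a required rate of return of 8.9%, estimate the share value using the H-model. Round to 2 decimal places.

H-model: P₀ = D₀[(1+g_L) + H(g_S−g_L)]/(r−g_L), with H = 12/2 = 6.
P₀ = 3.84 × [(1+0.055) + 6×(0.221−0.055)] / (0.089−0.055)
   = 3.84 × 2.0510 / 0.034 = 231.6424

$231.64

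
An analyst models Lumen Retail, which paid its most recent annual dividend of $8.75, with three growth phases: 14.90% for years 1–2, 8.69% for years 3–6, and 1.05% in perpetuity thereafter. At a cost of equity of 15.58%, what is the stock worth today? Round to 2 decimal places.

$94.11

Three-stage DDM. Project D₁…D_6; terminal Gordon value at t=6 with g = 0.0105; discount at r = 0.1558.
D_1 = 10.0538
D_2 = 11.5518
D_3 = 12.5556
D_4 = 13.6467
D_5 = 14.8326
D_6 = 16.1215
TV_6 = 16.2908/(0.1558−0.0105) = 112.1185
P₀ = Σ Dₜ/(1+r)ᵗ + TV_6/(1+r)^6 = 94.1093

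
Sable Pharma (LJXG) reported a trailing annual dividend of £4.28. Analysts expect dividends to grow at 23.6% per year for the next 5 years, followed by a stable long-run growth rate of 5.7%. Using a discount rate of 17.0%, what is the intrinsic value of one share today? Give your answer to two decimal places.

Two-stage DDM. Project D₁…D_5 at 0.236, terminal growth 0.057, discount at r = 0.17.
D_1 = 5.2901
D_2 = 6.5385
D_3 = 8.0816
D_4 = 9.9889
D_5 = 12.3463
Terminal value at t=5: TV = D_6/(r−g) = 13.0500/(0.17−0.057) = 115.4869
P₀ = 5.2901/(1+0.17)^1 + 6.5385/(1+0.17)^2 + 8.0816/(1+0.17)^3 + 9.9889/(1+0.17)^4 + 12.3463/(1+0.17)^5 + 115.4869/(1+0.17)^5 = 77.9806

£77.98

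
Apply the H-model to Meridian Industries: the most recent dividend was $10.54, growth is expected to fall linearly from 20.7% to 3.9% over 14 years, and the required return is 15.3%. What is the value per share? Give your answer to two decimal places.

H-model: P₀ = D₀[(1+g_L) + H(g_S−g_L)]/(r−g_L), with H = 14/2 = 7.
P₀ = 10.54 × [(1+0.039) + 7×(0.207−0.039)] / (0.153−0.039)
   = 10.54 × 2.2150 / 0.114 = 204.7904

$204.79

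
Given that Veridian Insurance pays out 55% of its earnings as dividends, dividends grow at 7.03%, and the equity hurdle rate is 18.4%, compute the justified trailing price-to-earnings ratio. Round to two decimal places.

Justified trailing P/E = b(1+g)/(r−g) = 0.55×(1+0.0703)/(0.184−0.0703) = 5.1774

5.18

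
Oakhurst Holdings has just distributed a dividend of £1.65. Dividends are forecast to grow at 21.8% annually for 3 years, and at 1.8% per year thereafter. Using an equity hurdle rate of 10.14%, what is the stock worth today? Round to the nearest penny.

£33.31

Two-stage DDM. Project D₁…D_3 at 0.218, terminal growth 0.018, discount at r = 0.1014.
D_1 = 2.0097
D_2 = 2.4478
D_3 = 2.9814
Terminal value at t=3: TV = D_4/(r−g) = 3.0351/(0.1014−0.018) = 36.3921
P₀ = 2.0097/(1+0.1014)^1 + 2.4478/(1+0.1014)^2 + 2.9814/(1+0.1014)^3 + 36.3921/(1+0.1014)^3 = 33.3118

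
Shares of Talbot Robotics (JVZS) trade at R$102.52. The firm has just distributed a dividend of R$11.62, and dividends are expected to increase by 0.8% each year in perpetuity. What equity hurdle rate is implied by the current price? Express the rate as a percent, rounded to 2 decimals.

12.23%

Rearranging the constant-growth DDM: r = D₁/P₀ + g.
D₁ = 11.62 × (1 + 0.008) = 11.7130.
r = 11.7130 / 102.52 + 0.008 = 0.11425 + 0.008 = 0.12225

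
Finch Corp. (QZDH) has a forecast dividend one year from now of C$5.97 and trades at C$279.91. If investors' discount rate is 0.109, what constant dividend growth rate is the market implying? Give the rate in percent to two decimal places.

8.77%

From P₀ = D₁/(r − g), the implied growth is g = r − D₁/P₀.
g = 0.109 − 5.97/279.91 = 0.109 − 0.02133 = 0.08767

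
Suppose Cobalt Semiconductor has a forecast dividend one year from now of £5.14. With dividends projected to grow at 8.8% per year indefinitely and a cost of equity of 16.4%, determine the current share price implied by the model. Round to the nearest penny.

Gordon growth model: P₀ = D₁/(r − g), with D₁ = 5.14 given directly.
P₀ = 5.1400 / (0.164 − 0.088) = 5.1400 / 0.076 = 67.6316

£67.63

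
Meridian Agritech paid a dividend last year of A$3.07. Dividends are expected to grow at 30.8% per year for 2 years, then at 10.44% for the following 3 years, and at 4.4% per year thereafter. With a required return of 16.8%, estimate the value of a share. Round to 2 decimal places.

Three-stage DDM. Project D₁…D_5; terminal Gordon value at t=5 with g = 0.044; discount at r = 0.168.
D_1 = 4.0156
D_2 = 5.2524
D_3 = 5.8007
D_4 = 6.4063
D_5 = 7.0751
TV_5 = 7.3864/(0.168−0.044) = 59.5678
P₀ = Σ Dₜ/(1+r)ᵗ + TV_5/(1+r)^5 = 45.0284

A$45.03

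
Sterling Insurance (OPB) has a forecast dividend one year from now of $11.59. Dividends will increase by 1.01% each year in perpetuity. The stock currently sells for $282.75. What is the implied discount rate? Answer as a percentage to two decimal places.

Rearranging the constant-growth DDM: r = D₁/P₀ + g.
r = 11.5900 / 282.75 + 0.0101 = 0.04099 + 0.0101 = 0.05109

5.11%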